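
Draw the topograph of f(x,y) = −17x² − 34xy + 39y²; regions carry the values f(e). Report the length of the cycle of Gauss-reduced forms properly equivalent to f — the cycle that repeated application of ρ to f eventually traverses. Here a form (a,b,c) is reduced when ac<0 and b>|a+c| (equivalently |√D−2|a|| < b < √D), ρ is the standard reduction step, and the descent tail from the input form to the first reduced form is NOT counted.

D = 3808, ⌊√D⌋ = 61
descent: ρ → (39,34,-17)  [lands on river]
river: ρ → (-17,34,39)
river: ρ → (39,44,-12)
river: ρ → (-12,52,23)
river: ρ → (23,40,-24)
river: ρ → (-24,56,7)
river: ρ → (7,56,-24)
river: ρ → (-24,40,23)
river: ρ → (23,52,-12)
river: ρ → (-12,44,39)
ρ-cycle length = 10 (tail of 1 descent step not counted)

10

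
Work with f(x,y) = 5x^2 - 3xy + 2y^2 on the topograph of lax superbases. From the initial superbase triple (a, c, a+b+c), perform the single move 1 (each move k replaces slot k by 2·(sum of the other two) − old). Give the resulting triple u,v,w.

start (5,2,4) = (f(1,0),f(0,1),f(1,1))
replace slot 1: 2·(2+4) − 5 = 7 → (7,2,4)

7,2,4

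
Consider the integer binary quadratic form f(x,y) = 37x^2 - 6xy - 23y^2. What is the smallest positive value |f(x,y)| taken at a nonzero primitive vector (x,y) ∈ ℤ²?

descent: ρ → (-23,52,8)  [lands on river]
river: ρ → (8,44,-47)
river: ρ → (-47,50,5)
river: ρ → (5,50,-47)
river: ρ → (-47,44,8)
river: ρ → (8,52,-23)
river: ρ → (-23,40,20)
river: ρ → (20,40,-23)
closes: descent 1, river 8
min |a| on river = 5

5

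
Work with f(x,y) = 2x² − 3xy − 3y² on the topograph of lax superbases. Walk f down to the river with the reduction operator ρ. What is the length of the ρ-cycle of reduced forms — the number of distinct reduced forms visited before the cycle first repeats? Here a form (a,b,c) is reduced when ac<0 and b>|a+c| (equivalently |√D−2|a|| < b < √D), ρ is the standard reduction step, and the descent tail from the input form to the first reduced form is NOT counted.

D = 33, ⌊√D⌋ = 5
descent: ρ → (-3,3,2)  [lands on river]
river: ρ → (2,5,-1)
river: ρ → (-1,5,2)
river: ρ → (2,3,-3)
ρ-cycle length = 4 (tail of 1 descent step not counted)

4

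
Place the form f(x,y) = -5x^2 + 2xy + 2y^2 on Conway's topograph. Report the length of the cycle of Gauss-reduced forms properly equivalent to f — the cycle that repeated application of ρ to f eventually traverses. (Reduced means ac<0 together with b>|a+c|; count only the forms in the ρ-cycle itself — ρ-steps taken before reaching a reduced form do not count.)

D = 44, ⌊√D⌋ = 6
descent: ρ → (2,6,-1)  [lands on river]
river: ρ → (-1,6,2)
ρ-cycle length = 2 (tail of 1 descent step not counted)

2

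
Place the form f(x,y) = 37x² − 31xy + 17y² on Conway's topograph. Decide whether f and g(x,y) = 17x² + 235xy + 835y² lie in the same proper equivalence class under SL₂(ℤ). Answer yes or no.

D₁ = -1555, D₂ = -1555
f: flip: (37,-31,17)→(17,31,37)
f: translate: b→-3 (≡31 mod 34), so (17,31,37)→(17,-3,23)
f: reduced (well bottom): (17,-3,23) with a≤c, −a<b≤a
g: translate: b→-3 (≡235 mod 34), so (17,235,835)→(17,-3,23)
g: reduced (well bottom): (17,-3,23) with a≤c, −a<b≤a
reduced forms (17, -3, 23) vs (17, -3, 23) ⇒ equivalent

yes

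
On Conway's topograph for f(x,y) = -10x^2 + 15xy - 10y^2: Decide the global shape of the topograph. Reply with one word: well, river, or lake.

D = b²−4ac = 15² − 4·(-10)·(-10) = -175
D < 0 ⇒ definite ⇒ every region one sign ⇒ single well

well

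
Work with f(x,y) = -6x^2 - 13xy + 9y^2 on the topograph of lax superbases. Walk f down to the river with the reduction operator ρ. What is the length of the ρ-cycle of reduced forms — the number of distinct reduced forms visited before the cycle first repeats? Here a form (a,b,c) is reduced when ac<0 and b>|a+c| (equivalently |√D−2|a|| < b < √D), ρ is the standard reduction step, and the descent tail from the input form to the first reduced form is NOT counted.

D = 385, ⌊√D⌋ = 19
descent: ρ → (9,13,-6)  [lands on river]
river: ρ → (-6,11,11)
river: ρ → (11,11,-6)
river: ρ → (-6,13,9)
river: ρ → (9,5,-10)
river: ρ → (-10,15,4)
river: ρ → (4,17,-6)
river: ρ → (-6,19,1)
river: ρ → (1,19,-6)
river: ρ → (-6,17,4)
river: ρ → (4,15,-10)
river: ρ → (-10,5,9)
ρ-cycle length = 12 (tail of 1 descent step not counted)

12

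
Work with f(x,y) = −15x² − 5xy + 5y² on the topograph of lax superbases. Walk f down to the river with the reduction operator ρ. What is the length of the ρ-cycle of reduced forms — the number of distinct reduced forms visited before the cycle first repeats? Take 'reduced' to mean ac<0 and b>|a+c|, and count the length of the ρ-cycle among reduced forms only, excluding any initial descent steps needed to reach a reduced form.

D = 325, ⌊√D⌋ = 18
descent: ρ → (5,15,-5)  [lands on river]
river: ρ → (-5,15,5)
ρ-cycle length = 2 (tail of 1 descent step not counted)

2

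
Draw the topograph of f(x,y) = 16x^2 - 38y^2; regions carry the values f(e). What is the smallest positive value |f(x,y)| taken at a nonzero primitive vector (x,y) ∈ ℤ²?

descent: ρ → (-38,0,16)
descent: ρ → (16,32,-22)  [lands on river]
river: ρ → (-22,12,26)
river: ρ → (26,40,-8)
river: ρ → (-8,40,26)
river: ρ → (26,12,-22)
river: ρ → (-22,32,16)
closes: descent 2, river 6
min |a| on river = 8

8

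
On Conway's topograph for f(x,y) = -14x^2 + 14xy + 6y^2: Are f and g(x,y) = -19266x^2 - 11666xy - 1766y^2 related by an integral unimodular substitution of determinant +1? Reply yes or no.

D₁ = 532, D₂ = 532
river cycle of f (length 4): (6, 22, -2), (-2, 22, 6), (6, 14, -14), (-14, 14, 6)
river cycle of g (length 4): (-14, 14, 6), (6, 22, -2), (-2, 22, 6), (6, 14, -14)
cycles coincide ⇒ equivalent

yes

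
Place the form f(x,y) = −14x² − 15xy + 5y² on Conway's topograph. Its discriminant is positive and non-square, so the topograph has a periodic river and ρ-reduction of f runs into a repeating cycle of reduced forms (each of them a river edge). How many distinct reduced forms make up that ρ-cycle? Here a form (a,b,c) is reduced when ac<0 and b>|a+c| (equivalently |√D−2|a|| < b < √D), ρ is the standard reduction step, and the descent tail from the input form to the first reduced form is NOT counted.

D = 505, ⌊√D⌋ = 22
descent: ρ → (5,15,-14)  [lands on river]
river: ρ → (-14,13,6)
river: ρ → (6,11,-16)
river: ρ → (-16,21,1)
river: ρ → (1,21,-16)
river: ρ → (-16,11,6)
river: ρ → (6,13,-14)
river: ρ → (-14,15,5)
ρ-cycle length = 8 (tail of 1 descent step not counted)

8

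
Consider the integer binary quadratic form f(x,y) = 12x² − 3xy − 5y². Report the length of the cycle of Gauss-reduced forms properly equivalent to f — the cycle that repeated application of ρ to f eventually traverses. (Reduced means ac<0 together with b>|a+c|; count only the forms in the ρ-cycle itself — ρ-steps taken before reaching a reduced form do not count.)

D = 249, ⌊√D⌋ = 15
descent: ρ → (-5,13,4)  [lands on river]
river: ρ → (4,11,-8)
river: ρ → (-8,5,7)
river: ρ → (7,9,-6)
river: ρ → (-6,15,1)
river: ρ → (1,15,-6)
river: ρ → (-6,9,7)
river: ρ → (7,5,-8)
river: ρ → (-8,11,4)
river: ρ → (4,13,-5)
river: ρ → (-5,7,10)
river: ρ → (10,13,-2)
river: ρ → (-2,15,3)
river: ρ → (3,15,-2)
river: ρ → (-2,13,10)
river: ρ → (10,7,-5)
ρ-cycle length = 16 (tail of 1 descent step not counted)

16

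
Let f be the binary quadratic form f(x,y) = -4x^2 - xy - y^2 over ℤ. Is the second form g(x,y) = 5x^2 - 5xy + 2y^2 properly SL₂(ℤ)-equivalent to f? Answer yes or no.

D₁ = -15, D₂ = -15
f is negative-definite; reduce −f:
−f: flip: (4,1,1)→(1,-1,4)
−f: translate: b→1 (≡-1 mod 2), so (1,-1,4)→(1,1,4)
−f: reduced (well bottom): (1,1,4) with a≤c, −a<b≤a
flip sign back: reduced form of f is (-1,-1,-4)
g: translate: b→5 (≡-5 mod 10), so (5,-5,2)→(5,5,2)
g: flip: (5,5,2)→(2,-5,5)
g: translate: b→-1 (≡-5 mod 4), so (2,-5,5)→(2,-1,2)
g: flip: (2,-1,2)→(2,1,2)
g: reduced (well bottom): (2,1,2) with a≤c, −a<b≤a
reduced forms (-1, -1, -4) vs (2, 1, 2) ⇒ inequivalent

no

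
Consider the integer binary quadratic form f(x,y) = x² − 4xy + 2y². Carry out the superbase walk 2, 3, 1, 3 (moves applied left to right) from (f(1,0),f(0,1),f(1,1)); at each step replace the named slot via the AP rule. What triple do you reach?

start (1,2,-1) = (f(1,0),f(0,1),f(1,1))
replace slot 2: 2·(1+(-1)) − 2 = -2 → (1,-2,-1)
replace slot 3: 2·(1+(-2)) − (-1) = -1 → (1,-2,-1)
replace slot 1: 2·((-2)+(-1)) − 1 = -7 → (-7,-2,-1)
replace slot 3: 2·((-7)+(-2)) − (-1) = -17 → (-7,-2,-17)

-7,-2,-17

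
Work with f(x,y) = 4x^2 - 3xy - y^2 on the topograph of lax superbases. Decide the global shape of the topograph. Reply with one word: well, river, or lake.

D = b²−4ac = (-3)² − 4·4·(-1) = 25
D = 5² is a perfect square ⇒ form factors over ℤ ⇒ lakes

lake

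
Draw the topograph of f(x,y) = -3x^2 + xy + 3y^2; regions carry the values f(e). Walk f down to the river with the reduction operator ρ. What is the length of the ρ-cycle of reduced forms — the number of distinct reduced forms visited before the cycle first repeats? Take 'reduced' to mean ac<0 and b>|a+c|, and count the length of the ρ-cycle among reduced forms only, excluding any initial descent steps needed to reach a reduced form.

D = 37, ⌊√D⌋ = 6
river: ρ → (3,5,-1)
river: ρ → (-1,5,3)
river: ρ → (3,1,-3)
river: ρ → (-3,5,1)
river: ρ → (1,5,-3)
river: ρ → (-3,1,3)
ρ-cycle length = 6 (tail of 0 descent steps not counted)

6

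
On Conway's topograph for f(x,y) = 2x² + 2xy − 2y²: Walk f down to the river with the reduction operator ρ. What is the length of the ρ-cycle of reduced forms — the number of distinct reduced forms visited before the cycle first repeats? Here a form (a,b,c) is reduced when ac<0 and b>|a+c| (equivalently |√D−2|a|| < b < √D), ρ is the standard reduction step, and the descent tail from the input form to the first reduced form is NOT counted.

D = 20, ⌊√D⌋ = 4
river: ρ → (-2,2,2)
river: ρ → (2,2,-2)
ρ-cycle length = 2 (tail of 0 descent steps not counted)

2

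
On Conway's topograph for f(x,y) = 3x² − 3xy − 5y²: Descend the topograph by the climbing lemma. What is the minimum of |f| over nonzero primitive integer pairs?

descent: ρ → (-5,3,3)  [lands on river]
river: ρ → (3,3,-5)
river: ρ → (-5,7,1)
river: ρ → (1,7,-5)
closes: descent 1, river 4
min |a| on river = 1

1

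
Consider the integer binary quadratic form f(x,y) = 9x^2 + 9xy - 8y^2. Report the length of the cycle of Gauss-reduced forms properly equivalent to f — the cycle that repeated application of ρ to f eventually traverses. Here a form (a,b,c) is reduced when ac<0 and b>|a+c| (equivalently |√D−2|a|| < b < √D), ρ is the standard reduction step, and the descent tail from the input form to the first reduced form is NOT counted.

D = 369, ⌊√D⌋ = 19
river: ρ → (-8,7,10)
river: ρ → (10,13,-5)
river: ρ → (-5,17,4)
river: ρ → (4,15,-9)
river: ρ → (-9,3,10)
river: ρ → (10,17,-2)
river: ρ → (-2,19,1)
river: ρ → (1,19,-2)
river: ρ → (-2,17,10)
river: ρ → (10,3,-9)
river: ρ → (-9,15,4)
river: ρ → (4,17,-5)
river: ρ → (-5,13,10)
river: ρ → (10,7,-8)
river: ρ → (-8,9,9)
river: ρ → (9,9,-8)
ρ-cycle length = 16 (tail of 0 descent steps not counted)

16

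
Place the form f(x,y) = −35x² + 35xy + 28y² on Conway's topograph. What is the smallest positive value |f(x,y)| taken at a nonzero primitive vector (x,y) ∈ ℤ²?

river: ρ → (28,21,-42)
river: ρ → (-42,63,7)
river: ρ → (7,63,-42)
river: ρ → (-42,21,28)
river: ρ → (28,35,-35)
river: ρ → (-35,35,28)
closes: descent 0, river 6
min |a| on river = 7

7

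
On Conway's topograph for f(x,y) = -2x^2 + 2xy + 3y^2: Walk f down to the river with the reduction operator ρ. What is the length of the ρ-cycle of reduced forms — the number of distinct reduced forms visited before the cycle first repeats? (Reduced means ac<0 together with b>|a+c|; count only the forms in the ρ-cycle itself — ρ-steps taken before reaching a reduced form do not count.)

D = 28, ⌊√D⌋ = 5
river: ρ → (3,4,-1)
river: ρ → (-1,4,3)
river: ρ → (3,2,-2)
river: ρ → (-2,2,3)
ρ-cycle length = 4 (tail of 0 descent steps not counted)

4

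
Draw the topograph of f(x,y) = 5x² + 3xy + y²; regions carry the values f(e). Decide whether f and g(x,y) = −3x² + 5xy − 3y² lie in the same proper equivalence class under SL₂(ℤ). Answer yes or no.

D₁ = -11, D₂ = -11
f: flip: (5,3,1)→(1,-3,5)
f: translate: b→1 (≡-3 mod 2), so (1,-3,5)→(1,1,3)
f: reduced (well bottom): (1,1,3) with a≤c, −a<b≤a
g is negative-definite; reduce −g:
−g: translate: b→1 (≡-5 mod 6), so (3,-5,3)→(3,1,1)
−g: flip: (3,1,1)→(1,-1,3)
−g: translate: b→1 (≡-1 mod 2), so (1,-1,3)→(1,1,3)
−g: reduced (well bottom): (1,1,3) with a≤c, −a<b≤a
flip sign back: reduced form of g is (-1,-1,-3)
reduced forms (1, 1, 3) vs (-1, -1, -3) ⇒ inequivalent

no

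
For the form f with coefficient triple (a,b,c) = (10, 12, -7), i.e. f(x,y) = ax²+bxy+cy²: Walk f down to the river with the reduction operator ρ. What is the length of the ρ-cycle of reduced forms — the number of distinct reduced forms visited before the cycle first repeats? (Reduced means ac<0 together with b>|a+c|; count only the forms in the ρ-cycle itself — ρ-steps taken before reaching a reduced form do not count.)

D = 424, ⌊√D⌋ = 20
river: ρ → (-7,16,6)
river: ρ → (6,20,-1)
river: ρ → (-1,20,6)
river: ρ → (6,16,-7)
river: ρ → (-7,12,10)
river: ρ → (10,8,-9)
river: ρ → (-9,10,9)
river: ρ → (9,8,-10)
river: ρ → (-10,12,7)
river: ρ → (7,16,-6)
river: ρ → (-6,20,1)
river: ρ → (1,20,-6)
river: ρ → (-6,16,7)
river: ρ → (7,12,-10)
river: ρ → (-10,8,9)
river: ρ → (9,10,-9)
river: ρ → (-9,8,10)
river: ρ → (10,12,-7)
ρ-cycle length = 18 (tail of 0 descent steps not counted)

18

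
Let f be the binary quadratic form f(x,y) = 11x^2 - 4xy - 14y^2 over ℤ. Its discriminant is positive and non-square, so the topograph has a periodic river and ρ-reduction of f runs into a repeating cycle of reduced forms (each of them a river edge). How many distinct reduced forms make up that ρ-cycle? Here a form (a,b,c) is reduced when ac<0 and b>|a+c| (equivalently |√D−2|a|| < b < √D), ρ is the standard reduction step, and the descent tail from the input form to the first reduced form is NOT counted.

D = 632, ⌊√D⌋ = 25
descent: ρ → (-14,4,11)  [lands on river]
river: ρ → (11,18,-7)
river: ρ → (-7,24,2)
river: ρ → (2,24,-7)
river: ρ → (-7,18,11)
river: ρ → (11,4,-14)
river: ρ → (-14,24,1)
river: ρ → (1,24,-14)
ρ-cycle length = 8 (tail of 1 descent step not counted)

8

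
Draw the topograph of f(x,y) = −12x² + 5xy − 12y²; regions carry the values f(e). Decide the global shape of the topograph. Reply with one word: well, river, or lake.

D = b²−4ac = 5² − 4·(-12)·(-12) = -551
D < 0 ⇒ definite ⇒ every region one sign ⇒ single well

well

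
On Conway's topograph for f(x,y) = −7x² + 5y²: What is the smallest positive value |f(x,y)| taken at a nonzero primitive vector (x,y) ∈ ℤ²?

descent: ρ → (5,10,-2)  [lands on river]
river: ρ → (-2,10,5)
closes: descent 1, river 2
min |a| on river = 2

2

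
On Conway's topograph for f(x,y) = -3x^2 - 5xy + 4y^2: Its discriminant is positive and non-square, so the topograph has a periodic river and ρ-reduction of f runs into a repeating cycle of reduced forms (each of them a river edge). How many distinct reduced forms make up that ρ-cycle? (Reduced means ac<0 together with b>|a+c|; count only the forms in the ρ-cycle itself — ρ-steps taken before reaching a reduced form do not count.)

D = 73, ⌊√D⌋ = 8
descent: ρ → (4,5,-3)  [lands on river]
river: ρ → (-3,7,2)
river: ρ → (2,5,-6)
river: ρ → (-6,7,1)
river: ρ → (1,7,-6)
river: ρ → (-6,5,2)
river: ρ → (2,7,-3)
river: ρ → (-3,5,4)
river: ρ → (4,3,-4)
river: ρ → (-4,5,3)
river: ρ → (3,7,-2)
river: ρ → (-2,5,6)
river: ρ → (6,7,-1)
river: ρ → (-1,7,6)
river: ρ → (6,5,-2)
river: ρ → (-2,7,3)
river: ρ → (3,5,-4)
river: ρ → (-4,3,4)
ρ-cycle length = 18 (tail of 1 descent step not counted)

18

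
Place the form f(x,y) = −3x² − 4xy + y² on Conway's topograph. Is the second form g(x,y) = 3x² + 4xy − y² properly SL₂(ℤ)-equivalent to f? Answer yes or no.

D₁ = 28, D₂ = 28
river cycle of f (length 4): (1, 4, -3), (-3, 2, 2), (2, 2, -3), (-3, 4, 1)
river cycle of g (length 4): (-1, 4, 3), (3, 2, -2), (-2, 2, 3), (3, 4, -1)
cycles differ ⇒ inequivalent

no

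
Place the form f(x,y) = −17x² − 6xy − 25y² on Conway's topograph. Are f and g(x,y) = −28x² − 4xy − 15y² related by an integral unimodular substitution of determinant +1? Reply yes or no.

D₁ = -1664, D₂ = -1664
f is negative-definite; reduce −f:
−f: reduced (well bottom): (17,6,25) with a≤c, −a<b≤a
flip sign back: reduced form of f is (-17,-6,-25)
g is negative-definite; reduce −g:
−g: flip: (28,4,15)→(15,-4,28)
−g: reduced (well bottom): (15,-4,28) with a≤c, −a<b≤a
flip sign back: reduced form of g is (-15,4,-28)
reduced forms (-17, -6, -25) vs (-15, 4, -28) ⇒ inequivalent

no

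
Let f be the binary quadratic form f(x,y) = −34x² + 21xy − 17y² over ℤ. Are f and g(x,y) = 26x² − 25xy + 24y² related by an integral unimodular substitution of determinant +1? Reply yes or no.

D₁ = -1871, D₂ = -1871
f is negative-definite; reduce −f:
−f: flip: (34,-21,17)→(17,21,34)
−f: translate: b→-13 (≡21 mod 34), so (17,21,34)→(17,-13,30)
−f: reduced (well bottom): (17,-13,30) with a≤c, −a<b≤a
flip sign back: reduced form of f is (-17,13,-30)
g: flip: (26,-25,24)→(24,25,26)
g: translate: b→-23 (≡25 mod 48), so (24,25,26)→(24,-23,25)
g: reduced (well bottom): (24,-23,25) with a≤c, −a<b≤a
reduced forms (-17, 13, -30) vs (24, -23, 25) ⇒ inequivalent

no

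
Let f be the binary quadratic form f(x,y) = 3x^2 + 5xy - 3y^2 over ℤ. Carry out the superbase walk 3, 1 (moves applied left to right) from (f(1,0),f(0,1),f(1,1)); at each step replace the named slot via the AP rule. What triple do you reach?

start (3,-3,5) = (f(1,0),f(0,1),f(1,1))
replace slot 3: 2·(3+(-3)) − 5 = -5 → (3,-3,-5)
replace slot 1: 2·((-3)+(-5)) − 3 = -19 → (-19,-3,-5)

-19,-3,-5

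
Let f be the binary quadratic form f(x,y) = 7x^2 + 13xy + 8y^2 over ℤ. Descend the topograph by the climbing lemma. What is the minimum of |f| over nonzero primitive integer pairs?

translate: b→-1 (≡13 mod 14), so (7,13,8)→(7,-1,2)
flip: (7,-1,2)→(2,1,7)
reduced (well bottom): (2,1,7) with a≤c, −a<b≤a
well minimum = a = 2

2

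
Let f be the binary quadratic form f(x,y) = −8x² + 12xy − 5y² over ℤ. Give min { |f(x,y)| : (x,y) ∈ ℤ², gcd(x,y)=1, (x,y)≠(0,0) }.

translate: b→4 (≡-12 mod 16), so (8,-12,5)→(8,4,1)
flip: (8,4,1)→(1,-4,8)
translate: b→0 (≡-4 mod 2), so (1,-4,8)→(1,0,4)
reduced (well bottom): (1,0,4) with a≤c, −a<b≤a
well minimum |f| = |-1| = 1 (negative-definite)

1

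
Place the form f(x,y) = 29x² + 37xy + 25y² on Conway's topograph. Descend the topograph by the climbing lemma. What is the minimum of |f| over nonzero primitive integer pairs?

translate: b→-21 (≡37 mod 58), so (29,37,25)→(29,-21,17)
flip: (29,-21,17)→(17,21,29)
translate: b→-13 (≡21 mod 34), so (17,21,29)→(17,-13,25)
reduced (well bottom): (17,-13,25) with a≤c, −a<b≤a
well minimum = a = 17

17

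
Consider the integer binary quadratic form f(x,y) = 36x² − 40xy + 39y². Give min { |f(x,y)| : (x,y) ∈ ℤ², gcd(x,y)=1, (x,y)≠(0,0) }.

translate: b→32 (≡-40 mod 72), so (36,-40,39)→(36,32,35)
flip: (36,32,35)→(35,-32,36)
reduced (well bottom): (35,-32,36) with a≤c, −a<b≤a
well minimum = a = 35

35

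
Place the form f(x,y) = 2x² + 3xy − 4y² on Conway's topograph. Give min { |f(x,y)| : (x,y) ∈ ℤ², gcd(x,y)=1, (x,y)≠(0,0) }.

river: ρ → (-4,5,1)
river: ρ → (1,5,-4)
river: ρ → (-4,3,2)
river: ρ → (2,5,-2)
river: ρ → (-2,3,4)
river: ρ → (4,5,-1)
river: ρ → (-1,5,4)
river: ρ → (4,3,-2)
river: ρ → (-2,5,2)
river: ρ → (2,3,-4)
closes: descent 0, river 10
min |a| on river = 1

1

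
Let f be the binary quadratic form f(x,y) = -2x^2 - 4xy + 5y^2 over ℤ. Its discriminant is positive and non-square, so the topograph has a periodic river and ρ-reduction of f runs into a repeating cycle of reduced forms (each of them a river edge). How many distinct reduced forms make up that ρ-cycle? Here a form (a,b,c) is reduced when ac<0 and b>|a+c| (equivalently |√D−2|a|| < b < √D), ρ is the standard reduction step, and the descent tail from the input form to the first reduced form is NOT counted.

D = 56, ⌊√D⌋ = 7
descent: ρ → (5,4,-2)  [lands on river]
river: ρ → (-2,4,5)
river: ρ → (5,6,-1)
river: ρ → (-1,6,5)
ρ-cycle length = 4 (tail of 1 descent step not counted)

4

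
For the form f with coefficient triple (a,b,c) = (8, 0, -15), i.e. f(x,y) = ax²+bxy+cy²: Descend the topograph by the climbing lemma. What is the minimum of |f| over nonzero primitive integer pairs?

descent: ρ → (-15,0,8)
descent: ρ → (8,16,-7)  [lands on river]
river: ρ → (-7,12,12)
river: ρ → (12,12,-7)
river: ρ → (-7,16,8)
closes: descent 2, river 4
min |a| on river = 7

7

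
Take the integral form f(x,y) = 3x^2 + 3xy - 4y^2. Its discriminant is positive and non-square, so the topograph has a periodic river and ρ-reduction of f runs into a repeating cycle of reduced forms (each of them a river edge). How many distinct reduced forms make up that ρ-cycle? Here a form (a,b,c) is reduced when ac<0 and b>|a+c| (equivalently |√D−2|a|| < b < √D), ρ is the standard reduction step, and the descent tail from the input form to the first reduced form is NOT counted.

D = 57, ⌊√D⌋ = 7
river: ρ → (-4,5,2)
river: ρ → (2,7,-1)
river: ρ → (-1,7,2)
river: ρ → (2,5,-4)
river: ρ → (-4,3,3)
river: ρ → (3,3,-4)
ρ-cycle length = 6 (tail of 0 descent steps not counted)

6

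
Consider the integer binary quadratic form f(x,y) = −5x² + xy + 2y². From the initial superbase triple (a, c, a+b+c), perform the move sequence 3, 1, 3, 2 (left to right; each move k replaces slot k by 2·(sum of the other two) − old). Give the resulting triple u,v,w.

start (-5,2,-2) = (f(1,0),f(0,1),f(1,1))
replace slot 3: 2·((-5)+2) − (-2) = -4 → (-5,2,-4)
replace slot 1: 2·(2+(-4)) − (-5) = 1 → (1,2,-4)
replace slot 3: 2·(1+2) − (-4) = 10 → (1,2,10)
replace slot 2: 2·(1+10) − 2 = 20 → (1,20,10)

1,20,10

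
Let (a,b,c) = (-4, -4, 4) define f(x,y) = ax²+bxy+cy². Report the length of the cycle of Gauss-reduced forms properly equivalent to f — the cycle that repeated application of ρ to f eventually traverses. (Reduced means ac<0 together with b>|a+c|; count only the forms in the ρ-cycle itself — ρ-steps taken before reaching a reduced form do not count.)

D = 80, ⌊√D⌋ = 8
descent: ρ → (4,4,-4)  [lands on river]
river: ρ → (-4,4,4)
ρ-cycle length = 2 (tail of 1 descent step not counted)

2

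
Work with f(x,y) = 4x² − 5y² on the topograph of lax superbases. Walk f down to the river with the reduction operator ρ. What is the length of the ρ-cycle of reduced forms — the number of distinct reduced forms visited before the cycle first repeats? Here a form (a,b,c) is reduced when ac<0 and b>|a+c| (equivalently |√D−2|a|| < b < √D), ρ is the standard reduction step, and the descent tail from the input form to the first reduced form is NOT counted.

D = 80, ⌊√D⌋ = 8
descent: ρ → (-5,0,4)
descent: ρ → (4,8,-1)  [lands on river]
river: ρ → (-1,8,4)
ρ-cycle length = 2 (tail of 2 descent steps not counted)

2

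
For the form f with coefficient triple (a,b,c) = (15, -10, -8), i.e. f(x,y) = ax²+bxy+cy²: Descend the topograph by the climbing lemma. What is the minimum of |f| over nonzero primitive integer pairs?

descent: ρ → (-8,10,15)  [lands on river]
river: ρ → (15,20,-3)
river: ρ → (-3,22,8)
river: ρ → (8,10,-15)
river: ρ → (-15,20,3)
river: ρ → (3,22,-8)
closes: descent 1, river 6
min |a| on river = 3

3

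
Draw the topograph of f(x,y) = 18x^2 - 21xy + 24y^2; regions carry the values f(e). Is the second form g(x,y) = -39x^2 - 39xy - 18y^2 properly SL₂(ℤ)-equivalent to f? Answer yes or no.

D₁ = -1287, D₂ = -1287
f: translate: b→15 (≡-21 mod 36), so (18,-21,24)→(18,15,21)
f: reduced (well bottom): (18,15,21) with a≤c, −a<b≤a
g is negative-definite; reduce −g:
−g: flip: (39,39,18)→(18,-39,39)
−g: translate: b→-3 (≡-39 mod 36), so (18,-39,39)→(18,-3,18)
−g: flip: (18,-3,18)→(18,3,18)
−g: reduced (well bottom): (18,3,18) with a≤c, −a<b≤a
flip sign back: reduced form of g is (-18,-3,-18)
reduced forms (18, 15, 21) vs (-18, -3, -18) ⇒ inequivalent

no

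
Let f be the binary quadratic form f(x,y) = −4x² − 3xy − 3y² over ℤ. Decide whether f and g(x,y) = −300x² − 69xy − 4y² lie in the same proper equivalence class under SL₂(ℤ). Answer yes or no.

D₁ = -39, D₂ = -39
f is negative-definite; reduce −f:
−f: flip: (4,3,3)→(3,-3,4)
−f: translate: b→3 (≡-3 mod 6), so (3,-3,4)→(3,3,4)
−f: reduced (well bottom): (3,3,4) with a≤c, −a<b≤a
flip sign back: reduced form of f is (-3,-3,-4)
g is negative-definite; reduce −g:
−g: flip: (300,69,4)→(4,-69,300)
−g: translate: b→3 (≡-69 mod 8), so (4,-69,300)→(4,3,3)
−g: flip: (4,3,3)→(3,-3,4)
−g: translate: b→3 (≡-3 mod 6), so (3,-3,4)→(3,3,4)
−g: reduced (well bottom): (3,3,4) with a≤c, −a<b≤a
flip sign back: reduced form of g is (-3,-3,-4)
reduced forms (-3, -3, -4) vs (-3, -3, -4) ⇒ equivalent

yes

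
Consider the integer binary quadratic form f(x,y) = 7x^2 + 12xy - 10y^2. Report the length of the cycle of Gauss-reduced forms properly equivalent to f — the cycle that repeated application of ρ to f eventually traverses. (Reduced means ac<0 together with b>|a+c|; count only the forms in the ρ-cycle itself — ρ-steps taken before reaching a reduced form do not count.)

D = 424, ⌊√D⌋ = 20
river: ρ → (-10,8,9)
river: ρ → (9,10,-9)
river: ρ → (-9,8,10)
river: ρ → (10,12,-7)
river: ρ → (-7,16,6)
river: ρ → (6,20,-1)
river: ρ → (-1,20,6)
river: ρ → (6,16,-7)
river: ρ → (-7,12,10)
river: ρ → (10,8,-9)
river: ρ → (-9,10,9)
river: ρ → (9,8,-10)
river: ρ → (-10,12,7)
river: ρ → (7,16,-6)
river: ρ → (-6,20,1)
river: ρ → (1,20,-6)
river: ρ → (-6,16,7)
river: ρ → (7,12,-10)
ρ-cycle length = 18 (tail of 0 descent steps not counted)

18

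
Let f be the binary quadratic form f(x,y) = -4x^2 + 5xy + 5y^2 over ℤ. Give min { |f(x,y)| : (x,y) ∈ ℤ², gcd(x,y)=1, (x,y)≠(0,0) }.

river: ρ → (5,5,-4)
river: ρ → (-4,3,6)
river: ρ → (6,9,-1)
river: ρ → (-1,9,6)
river: ρ → (6,3,-4)
river: ρ → (-4,5,5)
closes: descent 0, river 6
min |a| on river = 1

1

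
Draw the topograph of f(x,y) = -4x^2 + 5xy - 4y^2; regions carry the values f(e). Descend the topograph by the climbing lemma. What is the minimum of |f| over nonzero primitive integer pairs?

translate: b→3 (≡-5 mod 8), so (4,-5,4)→(4,3,3)
flip: (4,3,3)→(3,-3,4)
translate: b→3 (≡-3 mod 6), so (3,-3,4)→(3,3,4)
reduced (well bottom): (3,3,4) with a≤c, −a<b≤a
well minimum |f| = |-3| = 3 (negative-definite)

3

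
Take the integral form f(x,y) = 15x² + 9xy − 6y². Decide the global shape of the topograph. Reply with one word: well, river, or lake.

D = b²−4ac = 9² − 4·15·(-6) = 441
D = 21² is a perfect square ⇒ form factors over ℤ ⇒ lakes

lake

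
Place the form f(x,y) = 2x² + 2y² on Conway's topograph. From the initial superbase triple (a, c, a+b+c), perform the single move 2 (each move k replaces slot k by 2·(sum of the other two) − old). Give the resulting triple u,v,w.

start (2,2,4) = (f(1,0),f(0,1),f(1,1))
replace slot 2: 2·(2+4) − 2 = 10 → (2,10,4)

2,10,4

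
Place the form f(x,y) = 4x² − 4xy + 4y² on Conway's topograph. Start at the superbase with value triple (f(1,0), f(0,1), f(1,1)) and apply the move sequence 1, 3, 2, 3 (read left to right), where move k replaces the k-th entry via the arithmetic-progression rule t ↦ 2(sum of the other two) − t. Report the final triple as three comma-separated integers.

start (4,4,4) = (f(1,0),f(0,1),f(1,1))
replace slot 1: 2·(4+4) − 4 = 12 → (12,4,4)
replace slot 3: 2·(12+4) − 4 = 28 → (12,4,28)
replace slot 2: 2·(12+28) − 4 = 76 → (12,76,28)
replace slot 3: 2·(12+76) − 28 = 148 → (12,76,148)

12,76,148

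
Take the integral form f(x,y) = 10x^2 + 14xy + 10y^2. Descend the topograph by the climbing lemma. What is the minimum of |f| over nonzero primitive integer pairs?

translate: b→-6 (≡14 mod 20), so (10,14,10)→(10,-6,6)
flip: (10,-6,6)→(6,6,10)
reduced (well bottom): (6,6,10) with a≤c, −a<b≤a
well minimum = a = 6

6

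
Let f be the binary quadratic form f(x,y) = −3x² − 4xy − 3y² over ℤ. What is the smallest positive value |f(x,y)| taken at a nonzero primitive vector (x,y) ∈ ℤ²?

translate: b→-2 (≡4 mod 6), so (3,4,3)→(3,-2,2)
flip: (3,-2,2)→(2,2,3)
reduced (well bottom): (2,2,3) with a≤c, −a<b≤a
well minimum |f| = |-2| = 2 (negative-definite)

2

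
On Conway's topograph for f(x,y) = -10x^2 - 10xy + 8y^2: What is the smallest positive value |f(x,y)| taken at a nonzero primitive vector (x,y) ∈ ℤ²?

descent: ρ → (8,10,-10)  [lands on river]
river: ρ → (-10,10,8)
river: ρ → (8,6,-12)
river: ρ → (-12,18,2)
river: ρ → (2,18,-12)
river: ρ → (-12,6,8)
closes: descent 1, river 6
min |a| on river = 2

2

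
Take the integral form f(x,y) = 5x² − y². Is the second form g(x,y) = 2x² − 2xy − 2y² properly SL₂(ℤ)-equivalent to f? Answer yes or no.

D₁ = 20, D₂ = 20
river cycle of f (length 2): (-1, 4, 1), (1, 4, -1)
river cycle of g (length 2): (-2, 2, 2), (2, 2, -2)
cycles differ ⇒ inequivalent

no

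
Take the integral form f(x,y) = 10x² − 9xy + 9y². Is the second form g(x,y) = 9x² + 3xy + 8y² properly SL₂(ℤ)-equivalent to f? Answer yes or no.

D₁ = -279, D₂ = -279
f: flip: (10,-9,9)→(9,9,10)
f: reduced (well bottom): (9,9,10) with a≤c, −a<b≤a
g: flip: (9,3,8)→(8,-3,9)
g: reduced (well bottom): (8,-3,9) with a≤c, −a<b≤a
reduced forms (9, 9, 10) vs (8, -3, 9) ⇒ inequivalent

no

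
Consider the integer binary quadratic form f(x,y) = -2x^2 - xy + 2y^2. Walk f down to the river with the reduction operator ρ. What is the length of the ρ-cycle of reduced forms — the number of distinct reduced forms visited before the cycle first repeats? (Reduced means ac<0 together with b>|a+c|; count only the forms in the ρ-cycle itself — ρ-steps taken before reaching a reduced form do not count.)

D = 17, ⌊√D⌋ = 4
descent: ρ → (2,1,-2)  [lands on river]
river: ρ → (-2,3,1)
river: ρ → (1,3,-2)
river: ρ → (-2,1,2)
river: ρ → (2,3,-1)
river: ρ → (-1,3,2)
ρ-cycle length = 6 (tail of 1 descent step not counted)

6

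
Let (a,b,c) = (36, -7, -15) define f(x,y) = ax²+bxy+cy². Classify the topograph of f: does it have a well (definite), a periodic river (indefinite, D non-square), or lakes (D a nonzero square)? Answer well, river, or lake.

D = b²−4ac = (-7)² − 4·36·(-15) = 2209
D = 47² is a perfect square ⇒ form factors over ℤ ⇒ lakes

lake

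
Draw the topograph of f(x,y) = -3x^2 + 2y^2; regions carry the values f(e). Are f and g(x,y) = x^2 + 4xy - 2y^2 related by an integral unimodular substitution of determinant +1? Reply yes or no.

D₁ = 24, D₂ = 24
river cycle of f (length 2): (2, 4, -1), (-1, 4, 2)
river cycle of g (length 2): (-2, 4, 1), (1, 4, -2)
cycles differ ⇒ inequivalent

no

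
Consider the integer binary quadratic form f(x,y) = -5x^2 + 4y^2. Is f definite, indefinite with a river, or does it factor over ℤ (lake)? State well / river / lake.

D = b²−4ac = 0² − 4·(-5)·4 = 80
D > 0 non-square ⇒ indefinite ⇒ periodic river

river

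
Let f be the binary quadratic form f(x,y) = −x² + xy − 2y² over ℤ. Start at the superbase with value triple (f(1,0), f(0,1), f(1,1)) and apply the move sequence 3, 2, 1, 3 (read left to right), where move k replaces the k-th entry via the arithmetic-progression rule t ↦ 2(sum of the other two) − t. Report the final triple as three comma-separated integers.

start (-1,-2,-2) = (f(1,0),f(0,1),f(1,1))
replace slot 3: 2·((-1)+(-2)) − (-2) = -4 → (-1,-2,-4)
replace slot 2: 2·((-1)+(-4)) − (-2) = -8 → (-1,-8,-4)
replace slot 1: 2·((-8)+(-4)) − (-1) = -23 → (-23,-8,-4)
replace slot 3: 2·((-23)+(-8)) − (-4) = -58 → (-23,-8,-58)

-23,-8,-58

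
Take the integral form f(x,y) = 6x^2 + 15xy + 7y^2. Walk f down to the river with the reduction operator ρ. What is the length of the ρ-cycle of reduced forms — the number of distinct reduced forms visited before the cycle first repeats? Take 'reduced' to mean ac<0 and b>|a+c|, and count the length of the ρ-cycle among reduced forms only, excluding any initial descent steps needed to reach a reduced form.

D = 57, ⌊√D⌋ = 7
descent: ρ → (7,-1,-2)
descent: ρ → (-2,5,4)  [lands on river]
river: ρ → (4,3,-3)
river: ρ → (-3,3,4)
river: ρ → (4,5,-2)
river: ρ → (-2,7,1)
river: ρ → (1,7,-2)
ρ-cycle length = 6 (tail of 2 descent steps not counted)

6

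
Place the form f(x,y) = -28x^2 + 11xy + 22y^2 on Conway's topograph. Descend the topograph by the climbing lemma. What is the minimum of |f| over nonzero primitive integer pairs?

river: ρ → (22,33,-17)
river: ρ → (-17,35,20)
river: ρ → (20,45,-7)
river: ρ → (-7,39,38)
river: ρ → (38,37,-8)
river: ρ → (-8,43,23)
river: ρ → (23,49,-2)
river: ρ → (-2,47,47)
river: ρ → (47,47,-2)
river: ρ → (-2,49,23)
river: ρ → (23,43,-8)
river: ρ → (-8,37,38)
river: ρ → (38,39,-7)
river: ρ → (-7,45,20)
river: ρ → (20,35,-17)
river: ρ → (-17,33,22)
river: ρ → (22,11,-28)
river: ρ → (-28,45,5)
river: ρ → (5,45,-28)
river: ρ → (-28,11,22)
closes: descent 0, river 20
min |a| on river = 2

2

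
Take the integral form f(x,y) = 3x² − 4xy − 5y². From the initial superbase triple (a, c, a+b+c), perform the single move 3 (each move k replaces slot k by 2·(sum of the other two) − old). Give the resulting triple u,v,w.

start (3,-5,-6) = (f(1,0),f(0,1),f(1,1))
replace slot 3: 2·(3+(-5)) − (-6) = 2 → (3,-5,2)

3,-5,2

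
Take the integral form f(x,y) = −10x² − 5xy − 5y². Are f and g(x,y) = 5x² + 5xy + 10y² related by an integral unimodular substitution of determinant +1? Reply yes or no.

D₁ = -175, D₂ = -175
f is negative-definite; reduce −f:
−f: flip: (10,5,5)→(5,-5,10)
−f: translate: b→5 (≡-5 mod 10), so (5,-5,10)→(5,5,10)
−f: reduced (well bottom): (5,5,10) with a≤c, −a<b≤a
flip sign back: reduced form of f is (-5,-5,-10)
g: reduced (well bottom): (5,5,10) with a≤c, −a<b≤a
reduced forms (-5, -5, -10) vs (5, 5, 10) ⇒ inequivalent

no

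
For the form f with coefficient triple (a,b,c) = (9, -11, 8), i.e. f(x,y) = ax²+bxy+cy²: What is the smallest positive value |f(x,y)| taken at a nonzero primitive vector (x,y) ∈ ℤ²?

translate: b→7 (≡-11 mod 18), so (9,-11,8)→(9,7,6)
flip: (9,7,6)→(6,-7,9)
translate: b→5 (≡-7 mod 12), so (6,-7,9)→(6,5,8)
reduced (well bottom): (6,5,8) with a≤c, −a<b≤a
well minimum = a = 6

6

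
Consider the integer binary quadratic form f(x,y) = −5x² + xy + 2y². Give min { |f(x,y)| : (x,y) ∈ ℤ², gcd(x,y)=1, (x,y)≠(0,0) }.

descent: ρ → (2,3,-4)  [lands on river]
river: ρ → (-4,5,1)
river: ρ → (1,5,-4)
river: ρ → (-4,3,2)
river: ρ → (2,5,-2)
river: ρ → (-2,3,4)
river: ρ → (4,5,-1)
river: ρ → (-1,5,4)
river: ρ → (4,3,-2)
river: ρ → (-2,5,2)
closes: descent 1, river 10
min |a| on river = 1

1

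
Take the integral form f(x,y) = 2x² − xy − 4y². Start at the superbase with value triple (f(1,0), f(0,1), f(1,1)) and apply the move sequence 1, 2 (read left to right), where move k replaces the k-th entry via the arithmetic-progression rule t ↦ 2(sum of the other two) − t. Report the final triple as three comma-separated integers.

start (2,-4,-3) = (f(1,0),f(0,1),f(1,1))
replace slot 1: 2·((-4)+(-3)) − 2 = -16 → (-16,-4,-3)
replace slot 2: 2·((-16)+(-3)) − (-4) = -34 → (-16,-34,-3)

-16,-34,-3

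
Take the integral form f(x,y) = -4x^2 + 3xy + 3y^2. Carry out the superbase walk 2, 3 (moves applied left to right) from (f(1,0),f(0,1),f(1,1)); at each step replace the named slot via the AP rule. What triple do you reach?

start (-4,3,2) = (f(1,0),f(0,1),f(1,1))
replace slot 2: 2·((-4)+2) − 3 = -7 → (-4,-7,2)
replace slot 3: 2·((-4)+(-7)) − 2 = -24 → (-4,-7,-24)

-4,-7,-24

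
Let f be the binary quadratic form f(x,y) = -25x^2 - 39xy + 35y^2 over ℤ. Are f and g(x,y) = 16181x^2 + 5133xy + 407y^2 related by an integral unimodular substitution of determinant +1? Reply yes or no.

D₁ = 5021, D₂ = 5021
river cycle of f (length 50): (35, 39, -25), (-25, 61, 13), (13, 69, -5), (-5, 61, 65), (65, 69, -1), (-1, 69, 65), (65, 61, -5), (-5, 69, 13), (13, 61, -25), (-25, 39, 35), … (40 more)
river cycle of g (length 50): (35, 39, -25), (-25, 61, 13), (13, 69, -5), (-5, 61, 65), (65, 69, -1), (-1, 69, 65), (65, 61, -5), (-5, 69, 13), (13, 61, -25), (-25, 39, 35), … (40 more)
cycles coincide ⇒ equivalent

yes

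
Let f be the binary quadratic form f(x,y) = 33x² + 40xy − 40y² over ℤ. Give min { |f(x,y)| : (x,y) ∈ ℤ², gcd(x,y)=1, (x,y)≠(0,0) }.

river: ρ → (-40,40,33)
river: ρ → (33,26,-47)
river: ρ → (-47,68,12)
river: ρ → (12,76,-23)
river: ρ → (-23,62,33)
river: ρ → (33,70,-15)
river: ρ → (-15,80,8)
river: ρ → (8,80,-15)
river: ρ → (-15,70,33)
river: ρ → (33,62,-23)
river: ρ → (-23,76,12)
river: ρ → (12,68,-47)
river: ρ → (-47,26,33)
river: ρ → (33,40,-40)
closes: descent 0, river 14
min |a| on river = 8

8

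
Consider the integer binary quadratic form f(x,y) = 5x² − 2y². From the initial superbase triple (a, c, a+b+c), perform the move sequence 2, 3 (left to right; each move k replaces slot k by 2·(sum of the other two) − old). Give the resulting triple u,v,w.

start (5,-2,3) = (f(1,0),f(0,1),f(1,1))
replace slot 2: 2·(5+3) − (-2) = 18 → (5,18,3)
replace slot 3: 2·(5+18) − 3 = 43 → (5,18,43)

5,18,43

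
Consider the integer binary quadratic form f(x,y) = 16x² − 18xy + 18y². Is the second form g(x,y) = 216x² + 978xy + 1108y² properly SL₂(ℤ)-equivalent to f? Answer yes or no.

D₁ = -828, D₂ = -828
f: translate: b→14 (≡-18 mod 32), so (16,-18,18)→(16,14,16)
f: reduced (well bottom): (16,14,16) with a≤c, −a<b≤a
g: translate: b→114 (≡978 mod 432), so (216,978,1108)→(216,114,16)
g: flip: (216,114,16)→(16,-114,216)
g: translate: b→14 (≡-114 mod 32), so (16,-114,216)→(16,14,16)
g: reduced (well bottom): (16,14,16) with a≤c, −a<b≤a
reduced forms (16, 14, 16) vs (16, 14, 16) ⇒ equivalent

yes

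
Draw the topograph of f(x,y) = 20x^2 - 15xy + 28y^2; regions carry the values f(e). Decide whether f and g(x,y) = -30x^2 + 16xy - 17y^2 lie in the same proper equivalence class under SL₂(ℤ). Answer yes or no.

D₁ = -2015, D₂ = -1784
discriminants differ ⇒ not SL₂(ℤ)-equivalent

no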